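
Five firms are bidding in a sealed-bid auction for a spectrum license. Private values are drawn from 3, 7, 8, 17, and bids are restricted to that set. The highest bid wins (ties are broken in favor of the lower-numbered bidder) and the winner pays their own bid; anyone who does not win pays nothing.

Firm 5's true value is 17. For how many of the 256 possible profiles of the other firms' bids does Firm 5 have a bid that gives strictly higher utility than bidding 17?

16

Others bid (3, 3, 3, 3): truth gives 0; bid 7 gives 10 > 0. Violating.
Others bid (3, 3, 3, 7): truth gives 0; bid 8 gives 9 > 0. Violating.
Others bid (3, 3, 7, 3): truth gives 0; bid 8 gives 9 > 0. Violating.
Others bid (3, 3, 7, 7): truth gives 0; bid 8 gives 9 > 0. Violating.
Others bid (3, 3, 3, 8): truth gives 0; no alternative beats it.
Others bid (3, 3, 3, 17): truth gives 0; no alternative beats it.
(Checking all 256 profiles: 16 have a profitable deviation, 240 do not.)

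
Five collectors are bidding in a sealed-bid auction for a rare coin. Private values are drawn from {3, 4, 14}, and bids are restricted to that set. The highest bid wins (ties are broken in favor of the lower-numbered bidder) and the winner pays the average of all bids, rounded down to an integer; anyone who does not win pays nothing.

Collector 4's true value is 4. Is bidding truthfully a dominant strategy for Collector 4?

Yes

Check each profile of the others' bids and compare truth against every alternative bid.
Others bid (3, 3, 3, 3): truth gives 1, best alternative gives 0.
Others bid (3, 3, 3, 4): truth gives 1, best alternative gives 0.
Others bid (3, 3, 3, 14): truth gives 0, best alternative gives 0.
Others bid (3, 3, 4, 3): truth gives 0, best alternative gives 0.
Others bid (3, 3, 4, 4): truth gives 0, best alternative gives 0.
Others bid (3, 3, 4, 14): truth gives 0, best alternative gives 0.
(Remaining 75 profiles checked similarly; truth is weakly best in each.)
In every case the truthful bid is at least as good as any alternative, so it is a dominant strategy.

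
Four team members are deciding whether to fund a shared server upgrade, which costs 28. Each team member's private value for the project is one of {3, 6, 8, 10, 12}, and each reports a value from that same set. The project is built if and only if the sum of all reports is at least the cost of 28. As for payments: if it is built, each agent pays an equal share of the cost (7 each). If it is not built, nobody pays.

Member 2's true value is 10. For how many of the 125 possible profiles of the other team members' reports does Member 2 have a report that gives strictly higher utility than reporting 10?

9

Others report (3, 3, 10): truth gives 0; report 12 gives 3 > 0. Violating.
Others report (3, 6, 8): truth gives 0; report 12 gives 3 > 0. Violating.
Others report (3, 8, 6): truth gives 0; report 12 gives 3 > 0. Violating.
Others report (3, 10, 3): truth gives 0; report 12 gives 3 > 0. Violating.
Others report (3, 3, 3): truth gives 0; no alternative beats it.
Others report (3, 3, 6): truth gives 0; no alternative beats it.
(Checking all 125 profiles: 9 have a profitable deviation, 116 do not.)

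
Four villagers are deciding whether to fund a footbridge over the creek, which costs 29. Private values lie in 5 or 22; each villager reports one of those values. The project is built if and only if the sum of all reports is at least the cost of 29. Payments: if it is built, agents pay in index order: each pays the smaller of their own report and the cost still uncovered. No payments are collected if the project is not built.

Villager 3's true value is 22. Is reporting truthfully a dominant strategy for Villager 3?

No

Consider the case where Villager 1 reports 5, Villager 2 reports 5 and Villager 4 reports 22.
Truthful report 22: project built, pays 19, utility 22 - 19 = 3.
Report 5 instead: project built, pays 5, utility 22 - 5 = 17.
Since 17 > 3, reporting 5 is strictly better here, so truthful reporting is not dominant.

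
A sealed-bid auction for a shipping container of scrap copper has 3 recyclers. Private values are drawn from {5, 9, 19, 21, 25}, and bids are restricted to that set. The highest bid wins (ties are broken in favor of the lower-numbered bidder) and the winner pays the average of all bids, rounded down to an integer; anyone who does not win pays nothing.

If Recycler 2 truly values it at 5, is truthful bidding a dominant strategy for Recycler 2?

Yes

Check each profile of the others' bids and compare truth against every alternative bid.
Others bid (5, 9): truth gives 0, best alternative gives -2.
Others bid (5, 5): truth gives 0, best alternative gives -1.
Others bid (5, 19): truth gives 0, best alternative gives 0.
Others bid (5, 21): truth gives 0, best alternative gives 0.
Others bid (5, 25): truth gives 0, best alternative gives 0.
Others bid (9, 5): truth gives 0, best alternative gives 0.
(Remaining 19 profiles checked similarly; truth is weakly best in each.)
In every case the truthful bid is at least as good as any alternative, so it is a dominant strategy.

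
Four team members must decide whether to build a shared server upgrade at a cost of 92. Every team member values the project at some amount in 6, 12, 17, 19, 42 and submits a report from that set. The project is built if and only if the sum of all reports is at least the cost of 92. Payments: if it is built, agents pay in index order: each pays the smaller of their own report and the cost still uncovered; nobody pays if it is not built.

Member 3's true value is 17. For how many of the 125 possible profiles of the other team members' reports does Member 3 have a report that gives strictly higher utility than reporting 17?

16

Others report (6, 42, 42): truth gives 0; report 6 gives 11 > 0. Violating.
Others report (12, 42, 42): truth gives 0; report 6 gives 11 > 0. Violating.
Others report (17, 42, 42): truth gives 0; report 6 gives 11 > 0. Violating.
Others report (19, 19, 42): truth gives 0; report 12 gives 5 > 0. Violating.
Others report (6, 6, 6): truth gives 0; no alternative beats it.
Others report (6, 6, 12): truth gives 0; no alternative beats it.
(Checking all 125 profiles: 16 have a profitable deviation, 109 do not.)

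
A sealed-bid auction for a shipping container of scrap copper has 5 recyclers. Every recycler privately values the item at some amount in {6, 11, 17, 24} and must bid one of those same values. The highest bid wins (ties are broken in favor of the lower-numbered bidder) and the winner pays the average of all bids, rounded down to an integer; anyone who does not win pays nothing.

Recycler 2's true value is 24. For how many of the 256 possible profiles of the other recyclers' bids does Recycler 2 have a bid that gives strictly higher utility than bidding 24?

54

Others bid (6, 6, 6, 6): truth gives 15; bid 11 gives 17 > 15. Violating.
Others bid (6, 6, 6, 11): truth gives 14; bid 11 gives 16 > 14. Violating.
Others bid (6, 6, 6, 17): truth gives 13; bid 17 gives 14 > 13. Violating.
Others bid (6, 6, 11, 6): truth gives 14; bid 11 gives 16 > 14. Violating.
Others bid (6, 6, 6, 24): truth gives 11; no alternative beats it.
Others bid (6, 6, 11, 24): truth gives 10; no alternative beats it.
(Checking all 256 profiles: 54 have a profitable deviation, 202 do not.)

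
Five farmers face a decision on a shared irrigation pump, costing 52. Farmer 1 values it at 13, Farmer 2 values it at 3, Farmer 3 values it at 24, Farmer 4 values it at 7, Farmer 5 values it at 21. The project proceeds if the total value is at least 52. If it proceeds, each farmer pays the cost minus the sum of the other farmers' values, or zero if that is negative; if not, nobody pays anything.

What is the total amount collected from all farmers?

Total value 68 ≥ cost 52, so it is built.
Farmer 1: others sum to 55; max(0, 52 - 55) = 0.
Farmer 2: others sum to 65; max(0, 52 - 65) = 0.
Farmer 3: others sum to 44; max(0, 52 - 44) = 8.
Farmer 4: others sum to 61; max(0, 52 - 61) = 0.
Farmer 5: others sum to 47; max(0, 52 - 47) = 5.
Total collected = 0 + 0 + 8 + 0 + 5 = 13.

13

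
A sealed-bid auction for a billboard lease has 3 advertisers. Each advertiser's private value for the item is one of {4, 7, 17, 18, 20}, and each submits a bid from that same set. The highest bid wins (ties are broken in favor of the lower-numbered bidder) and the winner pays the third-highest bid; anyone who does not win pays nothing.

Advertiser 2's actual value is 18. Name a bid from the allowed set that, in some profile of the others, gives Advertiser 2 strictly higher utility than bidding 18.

Suppose Advertiser 1 bids 4 and Advertiser 3 bids 20.
Bid 18: loses, pays 0, utility 0.
Bid 20: wins, pays 4, utility 18 - 4 = 14.
So bidding 20 beats truth here (14 > 0).

20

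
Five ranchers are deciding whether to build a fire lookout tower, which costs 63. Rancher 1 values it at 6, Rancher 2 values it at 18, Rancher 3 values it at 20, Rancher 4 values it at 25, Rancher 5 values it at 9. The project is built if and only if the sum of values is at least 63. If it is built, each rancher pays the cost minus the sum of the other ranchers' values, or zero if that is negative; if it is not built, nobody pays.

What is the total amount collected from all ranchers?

18

Total value 78 ≥ cost 63, so it is built.
Rancher 1: others sum to 72; max(0, 63 - 72) = 0.
Rancher 2: others sum to 60; max(0, 63 - 60) = 3.
Rancher 3: others sum to 58; max(0, 63 - 58) = 5.
Rancher 4: others sum to 53; max(0, 63 - 53) = 10.
Rancher 5: others sum to 69; max(0, 63 - 69) = 0.
Total collected = 0 + 3 + 5 + 10 + 0 = 18.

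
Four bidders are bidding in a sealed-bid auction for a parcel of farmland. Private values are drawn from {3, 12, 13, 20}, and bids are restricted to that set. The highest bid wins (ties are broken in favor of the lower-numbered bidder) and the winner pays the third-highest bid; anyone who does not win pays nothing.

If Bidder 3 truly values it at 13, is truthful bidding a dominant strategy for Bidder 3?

Consider the case where Bidder 1 bids 3, Bidder 2 bids 3 and Bidder 4 bids 20.
Truthful bid 13: loses, pays 0, utility 0.
Bid 20 instead: wins, pays 3, utility 13 - 3 = 10.
Since 10 > 0, bidding 20 is strictly better here, so truthful bidding is not dominant.

No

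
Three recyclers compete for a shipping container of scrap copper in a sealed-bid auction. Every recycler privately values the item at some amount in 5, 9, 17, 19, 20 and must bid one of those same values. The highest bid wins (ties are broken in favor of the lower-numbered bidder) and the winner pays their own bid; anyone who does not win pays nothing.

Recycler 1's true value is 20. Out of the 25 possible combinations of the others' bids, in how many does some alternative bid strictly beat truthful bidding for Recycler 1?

16

Others bid (5, 5): truth gives 0; bid 5 gives 15 > 0. Violating.
Others bid (5, 9): truth gives 0; bid 9 gives 11 > 0. Violating.
Others bid (5, 17): truth gives 0; bid 17 gives 3 > 0. Violating.
Others bid (5, 19): truth gives 0; bid 19 gives 1 > 0. Violating.
Others bid (5, 20): truth gives 0; no alternative beats it.
Others bid (9, 20): truth gives 0; no alternative beats it.
(Checking all 25 profiles: 16 have a profitable deviation, 9 do not.)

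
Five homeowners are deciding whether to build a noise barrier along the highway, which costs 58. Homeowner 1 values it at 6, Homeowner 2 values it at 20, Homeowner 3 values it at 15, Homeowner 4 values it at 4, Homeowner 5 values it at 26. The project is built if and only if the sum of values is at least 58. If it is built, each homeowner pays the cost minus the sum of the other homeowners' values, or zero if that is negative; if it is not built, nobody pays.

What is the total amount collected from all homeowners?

22

Total value 71 ≥ cost 58, so it is built.
Homeowner 1: others sum to 65; max(0, 58 - 65) = 0.
Homeowner 2: others sum to 51; max(0, 58 - 51) = 7.
Homeowner 3: others sum to 56; max(0, 58 - 56) = 2.
Homeowner 4: others sum to 67; max(0, 58 - 67) = 0.
Homeowner 5: others sum to 45; max(0, 58 - 45) = 13.
Total collected = 0 + 7 + 2 + 0 + 13 = 22.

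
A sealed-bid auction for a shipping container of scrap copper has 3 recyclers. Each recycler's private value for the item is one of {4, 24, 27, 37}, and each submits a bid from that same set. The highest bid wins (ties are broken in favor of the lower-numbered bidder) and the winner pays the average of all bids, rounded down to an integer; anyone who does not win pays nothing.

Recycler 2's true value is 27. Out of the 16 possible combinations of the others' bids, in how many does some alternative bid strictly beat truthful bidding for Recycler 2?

Others bid (4, 4): truth gives 16; bid 24 gives 17 > 16. Violating.
Others bid (4, 24): truth gives 9; bid 24 gives 10 > 9. Violating.
Others bid (4, 37): truth gives 0; bid 37 gives 1 > 0. Violating.
Others bid (27, 4): truth gives 0; bid 37 gives 5 > 0. Violating.
Others bid (4, 27): truth gives 8; no alternative beats it.
Others bid (24, 4): truth gives 9; no alternative beats it.
(Checking all 16 profiles: 4 have a profitable deviation, 12 do not.)

4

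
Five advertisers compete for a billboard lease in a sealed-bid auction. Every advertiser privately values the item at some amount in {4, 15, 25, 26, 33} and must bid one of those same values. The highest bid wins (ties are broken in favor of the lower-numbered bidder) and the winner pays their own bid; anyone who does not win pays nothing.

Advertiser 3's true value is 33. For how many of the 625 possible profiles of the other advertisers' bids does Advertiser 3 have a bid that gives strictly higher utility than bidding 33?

144

Others bid (4, 4, 4, 4): truth gives 0; bid 15 gives 18 > 0. Violating.
Others bid (4, 4, 4, 15): truth gives 0; bid 15 gives 18 > 0. Violating.
Others bid (4, 4, 4, 25): truth gives 0; bid 25 gives 8 > 0. Violating.
Others bid (4, 4, 4, 26): truth gives 0; bid 26 gives 7 > 0. Violating.
Others bid (4, 4, 4, 33): truth gives 0; no alternative beats it.
Others bid (4, 4, 15, 33): truth gives 0; no alternative beats it.
(Checking all 625 profiles: 144 have a profitable deviation, 481 do not.)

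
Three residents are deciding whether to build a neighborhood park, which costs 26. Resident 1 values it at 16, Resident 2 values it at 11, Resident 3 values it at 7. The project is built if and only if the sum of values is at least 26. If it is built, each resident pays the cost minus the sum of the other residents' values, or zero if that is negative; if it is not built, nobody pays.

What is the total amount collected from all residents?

Total value 34 ≥ cost 26, so it is built.
Resident 1: others sum to 18; max(0, 26 - 18) = 8.
Resident 2: others sum to 23; max(0, 26 - 23) = 3.
Resident 3: others sum to 27; max(0, 26 - 27) = 0.
Total collected = 8 + 3 + 0 = 11.

11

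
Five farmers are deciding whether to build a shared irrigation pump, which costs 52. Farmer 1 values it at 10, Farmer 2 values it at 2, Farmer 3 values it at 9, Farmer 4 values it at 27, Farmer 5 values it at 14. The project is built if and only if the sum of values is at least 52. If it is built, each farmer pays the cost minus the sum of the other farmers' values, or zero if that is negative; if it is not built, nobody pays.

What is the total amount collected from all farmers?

Total value 62 ≥ cost 52, so it is built.
Farmer 1: others sum to 52; max(0, 52 - 52) = 0.
Farmer 2: others sum to 60; max(0, 52 - 60) = 0.
Farmer 3: others sum to 53; max(0, 52 - 53) = 0.
Farmer 4: others sum to 35; max(0, 52 - 35) = 17.
Farmer 5: others sum to 48; max(0, 52 - 48) = 4.
Total collected = 0 + 0 + 0 + 17 + 4 = 21.

21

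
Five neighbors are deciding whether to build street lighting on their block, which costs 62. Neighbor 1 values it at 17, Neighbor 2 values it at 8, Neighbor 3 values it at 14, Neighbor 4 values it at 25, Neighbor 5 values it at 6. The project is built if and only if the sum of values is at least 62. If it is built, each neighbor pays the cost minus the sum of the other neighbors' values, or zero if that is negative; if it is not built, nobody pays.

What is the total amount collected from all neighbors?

Total value 70 ≥ cost 62, so it is built.
Neighbor 1: others sum to 53; max(0, 62 - 53) = 9.
Neighbor 2: others sum to 62; max(0, 62 - 62) = 0.
Neighbor 3: others sum to 56; max(0, 62 - 56) = 6.
Neighbor 4: others sum to 45; max(0, 62 - 45) = 17.
Neighbor 5: others sum to 64; max(0, 62 - 64) = 0.
Total collected = 9 + 0 + 6 + 17 + 0 = 32.

32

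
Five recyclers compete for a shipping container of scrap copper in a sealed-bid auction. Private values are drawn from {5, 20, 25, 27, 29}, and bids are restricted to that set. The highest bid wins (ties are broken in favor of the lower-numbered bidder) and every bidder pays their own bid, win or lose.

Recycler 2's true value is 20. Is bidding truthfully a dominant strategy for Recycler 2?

No

Consider the case where Recycler 1 bids 5, Recycler 3 bids 5, Recycler 4 bids 5 and Recycler 5 bids 25.
Truthful bid 20: loses but pays 20, utility -20.
Bid 5 instead: loses but pays 5, utility -5.
Since -5 > -20, bidding 5 is strictly better here, so truthful bidding is not dominant.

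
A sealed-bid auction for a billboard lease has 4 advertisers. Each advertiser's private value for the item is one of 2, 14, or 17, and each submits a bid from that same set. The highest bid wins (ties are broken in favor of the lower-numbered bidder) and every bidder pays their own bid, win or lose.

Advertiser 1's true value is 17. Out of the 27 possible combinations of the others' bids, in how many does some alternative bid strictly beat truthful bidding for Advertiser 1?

8

Others bid (2, 2, 2): truth gives 0; bid 2 gives 15 > 0. Violating.
Others bid (2, 2, 14): truth gives 0; bid 14 gives 3 > 0. Violating.
Others bid (2, 14, 2): truth gives 0; bid 14 gives 3 > 0. Violating.
Others bid (2, 14, 14): truth gives 0; bid 14 gives 3 > 0. Violating.
Others bid (2, 2, 17): truth gives 0; no alternative beats it.
Others bid (2, 14, 17): truth gives 0; no alternative beats it.
(Checking all 27 profiles: 8 have a profitable deviation, 19 do not.)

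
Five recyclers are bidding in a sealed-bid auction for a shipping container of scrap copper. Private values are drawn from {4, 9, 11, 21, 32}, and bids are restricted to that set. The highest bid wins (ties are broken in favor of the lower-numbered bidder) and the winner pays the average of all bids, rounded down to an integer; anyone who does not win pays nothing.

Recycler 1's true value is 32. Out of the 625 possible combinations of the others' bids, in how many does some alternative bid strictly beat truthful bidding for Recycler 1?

256

Others bid (4, 4, 4, 4): truth gives 23; bid 4 gives 28 > 23. Violating.
Others bid (4, 4, 4, 9): truth gives 22; bid 9 gives 26 > 22. Violating.
Others bid (4, 4, 4, 11): truth gives 21; bid 11 gives 26 > 21. Violating.
Others bid (4, 4, 4, 21): truth gives 19; bid 21 gives 22 > 19. Violating.
Others bid (4, 4, 4, 32): truth gives 17; no alternative beats it.
Others bid (4, 4, 9, 32): truth gives 16; no alternative beats it.
(Checking all 625 profiles: 256 have a profitable deviation, 369 do not.)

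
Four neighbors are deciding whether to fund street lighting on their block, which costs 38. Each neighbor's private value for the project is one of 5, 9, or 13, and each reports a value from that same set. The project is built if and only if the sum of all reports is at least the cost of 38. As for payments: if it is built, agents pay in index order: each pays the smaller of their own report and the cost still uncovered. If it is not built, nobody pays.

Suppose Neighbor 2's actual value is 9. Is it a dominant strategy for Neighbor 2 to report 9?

No

Consider the case where Neighbor 1 reports 9, Neighbor 3 reports 13 and Neighbor 4 reports 13.
Truthful report 9: project built, pays 9, utility 9 - 9 = 0.
Report 5 instead: project built, pays 5, utility 9 - 5 = 4.
Since 4 > 0, reporting 5 is strictly better here, so truthful reporting is not dominant.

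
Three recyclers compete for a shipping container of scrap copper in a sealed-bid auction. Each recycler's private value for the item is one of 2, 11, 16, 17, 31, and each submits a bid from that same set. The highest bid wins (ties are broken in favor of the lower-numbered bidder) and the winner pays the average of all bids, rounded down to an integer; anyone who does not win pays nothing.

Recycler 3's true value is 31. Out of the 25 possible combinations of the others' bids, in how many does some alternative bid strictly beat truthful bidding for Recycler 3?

9

Others bid (2, 2): truth gives 20; bid 11 gives 26 > 20. Violating.
Others bid (2, 11): truth gives 17; bid 16 gives 22 > 17. Violating.
Others bid (2, 16): truth gives 15; bid 17 gives 20 > 15. Violating.
Others bid (11, 2): truth gives 17; bid 16 gives 22 > 17. Violating.
Others bid (2, 17): truth gives 15; no alternative beats it.
Others bid (2, 31): truth gives 0; no alternative beats it.
(Checking all 25 profiles: 9 have a profitable deviation, 16 do not.)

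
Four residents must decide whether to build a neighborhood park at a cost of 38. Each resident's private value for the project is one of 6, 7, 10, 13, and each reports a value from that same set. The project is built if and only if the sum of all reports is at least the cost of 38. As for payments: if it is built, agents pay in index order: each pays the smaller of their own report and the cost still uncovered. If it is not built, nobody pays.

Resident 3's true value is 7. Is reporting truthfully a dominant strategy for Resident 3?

Consider the case where Resident 1 reports 6, Resident 2 reports 13 and Resident 4 reports 13.
Truthful report 7: project built, pays 7, utility 7 - 7 = 0.
Report 6 instead: project built, pays 6, utility 7 - 6 = 1.
Since 1 > 0, reporting 6 is strictly better here, so truthful reporting is not dominant.

No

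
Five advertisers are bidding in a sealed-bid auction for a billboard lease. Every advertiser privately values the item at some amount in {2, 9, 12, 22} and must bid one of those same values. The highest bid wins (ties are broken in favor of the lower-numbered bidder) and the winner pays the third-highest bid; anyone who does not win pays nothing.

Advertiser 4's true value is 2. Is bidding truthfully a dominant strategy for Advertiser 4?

Yes

Check each profile of the others' bids and compare truth against every alternative bid.
Others bid (2, 2, 2, 2): truth gives 0, best alternative gives 0.
Others bid (2, 2, 2, 9): truth gives 0, best alternative gives 0.
Others bid (2, 2, 2, 12): truth gives 0, best alternative gives 0.
Others bid (2, 2, 2, 22): truth gives 0, best alternative gives 0.
Others bid (2, 2, 9, 2): truth gives 0, best alternative gives 0.
Others bid (2, 2, 9, 9): truth gives 0, best alternative gives 0.
(Remaining 250 profiles checked similarly; truth is weakly best in each.)
In every case the truthful bid is at least as good as any alternative, so it is a dominant strategy.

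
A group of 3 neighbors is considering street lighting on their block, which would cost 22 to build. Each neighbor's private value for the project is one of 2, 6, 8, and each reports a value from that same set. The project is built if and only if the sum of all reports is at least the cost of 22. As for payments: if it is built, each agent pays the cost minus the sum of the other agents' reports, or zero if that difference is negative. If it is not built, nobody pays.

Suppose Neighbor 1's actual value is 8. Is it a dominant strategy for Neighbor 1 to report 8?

Check each profile of the others' reports and compare truth against every alternative report.
Others report (8, 8): truth gives 2, best alternative gives 2.
Others report (2, 2): truth gives 0, best alternative gives 0.
Others report (2, 6): truth gives 0, best alternative gives 0.
Others report (2, 8): truth gives 0, best alternative gives 0.
Others report (6, 2): truth gives 0, best alternative gives 0.
Others report (6, 6): truth gives 0, best alternative gives 0.
(Remaining 3 profiles checked similarly; truth is weakly best in each.)
In every case the truthful report is at least as good as any alternative, so it is a dominant strategy.

Yes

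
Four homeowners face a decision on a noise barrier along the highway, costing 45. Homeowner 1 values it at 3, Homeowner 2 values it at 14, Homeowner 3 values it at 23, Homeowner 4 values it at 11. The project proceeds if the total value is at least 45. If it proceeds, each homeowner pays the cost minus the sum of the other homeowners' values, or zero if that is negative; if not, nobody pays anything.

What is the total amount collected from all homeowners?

30

Total value 51 ≥ cost 45, so it is built.
Homeowner 1: others sum to 48; max(0, 45 - 48) = 0.
Homeowner 2: others sum to 37; max(0, 45 - 37) = 8.
Homeowner 3: others sum to 28; max(0, 45 - 28) = 17.
Homeowner 4: others sum to 40; max(0, 45 - 40) = 5.
Total collected = 0 + 8 + 17 + 5 = 30.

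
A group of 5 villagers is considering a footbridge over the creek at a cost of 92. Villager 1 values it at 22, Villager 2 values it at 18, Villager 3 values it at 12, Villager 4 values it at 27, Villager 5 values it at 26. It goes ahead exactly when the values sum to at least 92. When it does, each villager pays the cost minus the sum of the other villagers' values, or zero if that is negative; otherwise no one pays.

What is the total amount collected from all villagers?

41

Total value 105 ≥ cost 92, so it is built.
Villager 1: others sum to 83; max(0, 92 - 83) = 9.
Villager 2: others sum to 87; max(0, 92 - 87) = 5.
Villager 3: others sum to 93; max(0, 92 - 93) = 0.
Villager 4: others sum to 78; max(0, 92 - 78) = 14.
Villager 5: others sum to 79; max(0, 92 - 79) = 13.
Total collected = 9 + 5 + 0 + 14 + 13 = 41.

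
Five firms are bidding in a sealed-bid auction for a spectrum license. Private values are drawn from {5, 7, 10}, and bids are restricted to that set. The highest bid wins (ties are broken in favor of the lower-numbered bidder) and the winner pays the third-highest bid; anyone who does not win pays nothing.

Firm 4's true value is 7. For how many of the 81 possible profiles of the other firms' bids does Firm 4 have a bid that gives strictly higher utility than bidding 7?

Others bid (5, 5, 5, 10): truth gives 0; bid 10 gives 2 > 0. Violating.
Others bid (5, 5, 7, 5): truth gives 0; bid 10 gives 2 > 0. Violating.
Others bid (5, 7, 5, 5): truth gives 0; bid 10 gives 2 > 0. Violating.
Others bid (7, 5, 5, 5): truth gives 0; bid 10 gives 2 > 0. Violating.
Others bid (5, 5, 5, 5): truth gives 2; no alternative beats it.
Others bid (5, 5, 5, 7): truth gives 2; no alternative beats it.
(Checking all 81 profiles: 4 have a profitable deviation, 77 do not.)

4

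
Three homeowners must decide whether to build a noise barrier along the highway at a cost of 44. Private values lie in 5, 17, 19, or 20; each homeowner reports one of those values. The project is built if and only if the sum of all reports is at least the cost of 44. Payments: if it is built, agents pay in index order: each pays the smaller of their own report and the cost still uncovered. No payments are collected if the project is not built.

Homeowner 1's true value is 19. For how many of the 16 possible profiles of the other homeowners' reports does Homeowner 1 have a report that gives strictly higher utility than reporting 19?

9

Others report (17, 17): truth gives 0; report 17 gives 2 > 0. Violating.
Others report (17, 19): truth gives 0; report 17 gives 2 > 0. Violating.
Others report (17, 20): truth gives 0; report 17 gives 2 > 0. Violating.
Others report (19, 17): truth gives 0; report 17 gives 2 > 0. Violating.
Others report (5, 5): truth gives 0; no alternative beats it.
Others report (5, 17): truth gives 0; no alternative beats it.
(Checking all 16 profiles: 9 have a profitable deviation, 7 do not.)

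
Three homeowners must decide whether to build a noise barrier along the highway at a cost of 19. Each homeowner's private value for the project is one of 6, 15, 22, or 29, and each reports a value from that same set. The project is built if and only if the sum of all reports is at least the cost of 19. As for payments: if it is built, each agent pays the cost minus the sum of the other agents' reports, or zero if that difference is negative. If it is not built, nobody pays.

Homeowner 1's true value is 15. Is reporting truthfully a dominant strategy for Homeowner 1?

Yes

Check each profile of the others' reports and compare truth against every alternative report.
Others report (6, 15): truth gives 15, best alternative gives 15.
Others report (6, 22): truth gives 15, best alternative gives 15.
Others report (6, 29): truth gives 15, best alternative gives 15.
Others report (15, 6): truth gives 15, best alternative gives 15.
Others report (15, 15): truth gives 15, best alternative gives 15.
Others report (15, 22): truth gives 15, best alternative gives 15.
(Remaining 10 profiles checked similarly; truth is weakly best in each.)
In every case the truthful report is at least as good as any alternative, so it is a dominant strategy.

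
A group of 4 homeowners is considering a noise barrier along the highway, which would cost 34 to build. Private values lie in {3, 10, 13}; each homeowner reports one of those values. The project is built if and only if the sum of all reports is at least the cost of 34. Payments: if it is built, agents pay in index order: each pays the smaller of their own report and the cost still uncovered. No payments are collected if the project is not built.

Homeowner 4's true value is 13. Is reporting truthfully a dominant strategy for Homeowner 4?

Yes

Check each profile of the others' reports and compare truth against every alternative report.
Others report (3, 10, 10): truth gives 2, best alternative gives 0.
Others report (10, 3, 10): truth gives 2, best alternative gives 0.
Others report (10, 10, 3): truth gives 2, best alternative gives 0.
Others report (10, 13, 13): truth gives 13, best alternative gives 13.
Others report (13, 10, 13): truth gives 13, best alternative gives 13.
Others report (13, 13, 10): truth gives 13, best alternative gives 13.
(Remaining 21 profiles checked similarly; truth is weakly best in each.)
In every case the truthful report is at least as good as any alternative, so it is a dominant strategy.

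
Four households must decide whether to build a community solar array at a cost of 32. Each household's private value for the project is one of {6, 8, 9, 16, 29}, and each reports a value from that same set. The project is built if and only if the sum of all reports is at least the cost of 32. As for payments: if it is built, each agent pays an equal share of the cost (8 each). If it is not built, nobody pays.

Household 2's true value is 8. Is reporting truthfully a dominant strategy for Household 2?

Check each profile of the others' reports and compare truth against every alternative report.
Others report (6, 6, 6): truth gives 0, best alternative gives 0.
Others report (6, 6, 8): truth gives 0, best alternative gives 0.
Others report (6, 6, 9): truth gives 0, best alternative gives 0.
Others report (6, 6, 16): truth gives 0, best alternative gives 0.
Others report (6, 6, 29): truth gives 0, best alternative gives 0.
Others report (6, 8, 6): truth gives 0, best alternative gives 0.
(Remaining 119 profiles checked similarly; truth is weakly best in each.)
In every case the truthful report is at least as good as any alternative, so it is a dominant strategy.

Yes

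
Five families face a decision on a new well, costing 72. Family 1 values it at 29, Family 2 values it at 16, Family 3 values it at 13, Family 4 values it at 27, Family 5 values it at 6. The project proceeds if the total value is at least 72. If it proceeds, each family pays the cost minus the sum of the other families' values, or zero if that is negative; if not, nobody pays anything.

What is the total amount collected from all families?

18

Total value 91 ≥ cost 72, so it is built.
Family 1: others sum to 62; max(0, 72 - 62) = 10.
Family 2: others sum to 75; max(0, 72 - 75) = 0.
Family 3: others sum to 78; max(0, 72 - 78) = 0.
Family 4: others sum to 64; max(0, 72 - 64) = 8.
Family 5: others sum to 85; max(0, 72 - 85) = 0.
Total collected = 10 + 0 + 0 + 8 + 0 = 18.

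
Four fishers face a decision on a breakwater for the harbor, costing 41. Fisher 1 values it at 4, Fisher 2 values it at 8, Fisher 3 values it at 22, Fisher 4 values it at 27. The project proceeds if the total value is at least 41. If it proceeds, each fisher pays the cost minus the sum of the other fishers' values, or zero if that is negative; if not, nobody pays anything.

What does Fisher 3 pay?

Total value 61 ≥ cost 41, so the project is built.
The other fishers' values sum to 39.
Cost minus that sum is 41 - 39 = 2.

2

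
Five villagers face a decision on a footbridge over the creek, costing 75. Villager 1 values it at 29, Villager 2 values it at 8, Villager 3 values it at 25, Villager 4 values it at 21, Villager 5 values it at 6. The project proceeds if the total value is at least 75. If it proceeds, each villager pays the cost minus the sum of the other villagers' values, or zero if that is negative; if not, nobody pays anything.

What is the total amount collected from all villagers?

Total value 89 ≥ cost 75, so it is built.
Villager 1: others sum to 60; max(0, 75 - 60) = 15.
Villager 2: others sum to 81; max(0, 75 - 81) = 0.
Villager 3: others sum to 64; max(0, 75 - 64) = 11.
Villager 4: others sum to 68; max(0, 75 - 68) = 7.
Villager 5: others sum to 83; max(0, 75 - 83) = 0.
Total collected = 15 + 0 + 11 + 7 + 0 = 33.

33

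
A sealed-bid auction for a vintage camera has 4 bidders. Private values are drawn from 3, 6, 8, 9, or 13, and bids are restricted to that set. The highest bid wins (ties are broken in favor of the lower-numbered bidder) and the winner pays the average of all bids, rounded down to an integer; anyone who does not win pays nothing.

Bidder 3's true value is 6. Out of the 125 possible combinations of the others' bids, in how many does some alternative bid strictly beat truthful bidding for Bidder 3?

8

Others bid (3, 3, 8): truth gives 0; bid 8 gives 1 > 0. Violating.
Others bid (3, 6, 3): truth gives 0; bid 8 gives 1 > 0. Violating.
Others bid (3, 6, 6): truth gives 0; bid 8 gives 1 > 0. Violating.
Others bid (3, 8, 3): truth gives 0; bid 9 gives 1 > 0. Violating.
Others bid (3, 3, 3): truth gives 3; no alternative beats it.
Others bid (3, 3, 6): truth gives 2; no alternative beats it.
(Checking all 125 profiles: 8 have a profitable deviation, 117 do not.)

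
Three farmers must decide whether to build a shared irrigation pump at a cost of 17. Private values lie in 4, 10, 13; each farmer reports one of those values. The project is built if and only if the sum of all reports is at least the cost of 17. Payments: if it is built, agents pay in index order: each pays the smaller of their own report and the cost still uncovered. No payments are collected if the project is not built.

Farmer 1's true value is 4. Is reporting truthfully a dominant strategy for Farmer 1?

Check each profile of the others' reports and compare truth against every alternative report.
Others report (4, 4): truth gives 0, best alternative gives -6.
Others report (4, 10): truth gives 0, best alternative gives -6.
Others report (4, 13): truth gives 0, best alternative gives -6.
Others report (10, 4): truth gives 0, best alternative gives -6.
Others report (10, 10): truth gives 0, best alternative gives -6.
Others report (10, 13): truth gives 0, best alternative gives -6.
(Remaining 3 profiles checked similarly; truth is weakly best in each.)
In every case the truthful report is at least as good as any alternative, so it is a dominant strategy.

Yes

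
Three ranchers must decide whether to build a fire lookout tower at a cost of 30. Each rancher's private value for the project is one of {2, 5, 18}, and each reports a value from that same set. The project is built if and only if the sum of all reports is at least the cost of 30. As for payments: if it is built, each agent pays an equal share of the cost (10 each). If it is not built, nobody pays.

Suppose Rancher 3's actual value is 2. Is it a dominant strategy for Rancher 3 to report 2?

Check each profile of the others' reports and compare truth against every alternative report.
Others report (18, 18): truth gives -8, best alternative gives -8.
Others report (2, 2): truth gives 0, best alternative gives 0.
Others report (2, 5): truth gives 0, best alternative gives 0.
Others report (2, 18): truth gives 0, best alternative gives 0.
Others report (5, 2): truth gives 0, best alternative gives 0.
Others report (5, 5): truth gives 0, best alternative gives 0.
(Remaining 3 profiles checked similarly; truth is weakly best in each.)
In every case the truthful report is at least as good as any alternative, so it is a dominant strategy.

Yes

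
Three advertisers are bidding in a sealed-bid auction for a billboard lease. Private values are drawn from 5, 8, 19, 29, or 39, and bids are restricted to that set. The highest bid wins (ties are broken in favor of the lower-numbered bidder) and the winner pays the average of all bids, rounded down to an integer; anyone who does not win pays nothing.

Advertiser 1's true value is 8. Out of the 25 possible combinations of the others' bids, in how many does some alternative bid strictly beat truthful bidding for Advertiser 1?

1

Others bid (5, 5): truth gives 2; bid 5 gives 3 > 2. Violating.
Others bid (5, 8): truth gives 1; no alternative beats it.
Others bid (5, 19): truth gives 0; no alternative beats it.
(Checking all 25 profiles: 1 has a profitable deviation, 24 do not.)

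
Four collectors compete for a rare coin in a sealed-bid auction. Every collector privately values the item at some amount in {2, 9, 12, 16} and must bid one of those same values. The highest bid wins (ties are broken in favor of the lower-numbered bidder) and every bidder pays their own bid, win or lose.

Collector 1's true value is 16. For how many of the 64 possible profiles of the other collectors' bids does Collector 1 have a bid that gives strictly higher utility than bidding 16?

27

Others bid (2, 2, 2): truth gives 0; bid 2 gives 14 > 0. Violating.
Others bid (2, 2, 9): truth gives 0; bid 9 gives 7 > 0. Violating.
Others bid (2, 2, 12): truth gives 0; bid 12 gives 4 > 0. Violating.
Others bid (2, 9, 2): truth gives 0; bid 9 gives 7 > 0. Violating.
Others bid (2, 2, 16): truth gives 0; no alternative beats it.
Others bid (2, 9, 16): truth gives 0; no alternative beats it.
(Checking all 64 profiles: 27 have a profitable deviation, 37 do not.)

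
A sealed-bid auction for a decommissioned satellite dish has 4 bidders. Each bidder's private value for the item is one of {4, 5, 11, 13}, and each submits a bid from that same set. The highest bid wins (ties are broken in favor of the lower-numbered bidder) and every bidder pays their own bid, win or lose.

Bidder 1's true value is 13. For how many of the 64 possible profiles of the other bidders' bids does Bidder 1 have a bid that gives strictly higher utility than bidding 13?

Others bid (4, 4, 4): truth gives 0; bid 4 gives 9 > 0. Violating.
Others bid (4, 4, 5): truth gives 0; bid 5 gives 8 > 0. Violating.
Others bid (4, 4, 11): truth gives 0; bid 11 gives 2 > 0. Violating.
Others bid (4, 5, 4): truth gives 0; bid 5 gives 8 > 0. Violating.
Others bid (4, 4, 13): truth gives 0; no alternative beats it.
Others bid (4, 5, 13): truth gives 0; no alternative beats it.
(Checking all 64 profiles: 27 have a profitable deviation, 37 do not.)

27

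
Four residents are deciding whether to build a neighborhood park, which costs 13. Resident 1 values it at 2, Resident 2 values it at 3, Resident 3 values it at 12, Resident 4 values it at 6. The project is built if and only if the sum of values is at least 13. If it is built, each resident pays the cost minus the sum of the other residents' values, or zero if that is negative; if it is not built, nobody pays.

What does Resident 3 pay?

Total value 23 ≥ cost 13, so the project is built.
The other residents' values sum to 11.
Cost minus that sum is 13 - 11 = 2.

2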